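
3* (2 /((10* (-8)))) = -0.08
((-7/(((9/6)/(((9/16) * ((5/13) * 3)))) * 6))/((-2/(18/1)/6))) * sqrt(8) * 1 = 2835 * sqrt(2)/52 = 77.10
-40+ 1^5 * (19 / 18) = -701 / 18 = -38.94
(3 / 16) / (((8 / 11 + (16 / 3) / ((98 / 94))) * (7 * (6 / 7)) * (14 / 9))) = 2079 / 604672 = 0.00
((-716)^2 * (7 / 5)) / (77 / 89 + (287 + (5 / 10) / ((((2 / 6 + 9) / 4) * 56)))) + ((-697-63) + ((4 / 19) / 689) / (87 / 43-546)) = 17767363225015623244 / 10251120118974345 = 1733.21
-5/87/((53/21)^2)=-735/81461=-0.01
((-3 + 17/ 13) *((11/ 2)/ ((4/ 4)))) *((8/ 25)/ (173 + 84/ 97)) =-93896/ 5481125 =-0.02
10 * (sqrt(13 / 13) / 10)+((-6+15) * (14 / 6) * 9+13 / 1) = 203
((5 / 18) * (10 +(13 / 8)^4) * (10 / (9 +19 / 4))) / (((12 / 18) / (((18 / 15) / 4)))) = 1.54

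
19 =19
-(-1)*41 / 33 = 41 / 33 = 1.24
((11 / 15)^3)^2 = 1771561 / 11390625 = 0.16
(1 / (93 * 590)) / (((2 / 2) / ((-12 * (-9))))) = 18 / 9145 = 0.00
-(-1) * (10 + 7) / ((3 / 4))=68 / 3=22.67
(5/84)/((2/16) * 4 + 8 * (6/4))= 1/210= 0.00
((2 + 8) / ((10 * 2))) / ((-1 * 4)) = -1 / 8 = -0.12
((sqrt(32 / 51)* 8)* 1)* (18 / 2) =96* sqrt(102) / 17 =57.03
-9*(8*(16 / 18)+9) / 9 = -145 / 9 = -16.11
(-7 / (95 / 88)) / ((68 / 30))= -924 / 323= -2.86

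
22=22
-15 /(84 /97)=-485 /28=-17.32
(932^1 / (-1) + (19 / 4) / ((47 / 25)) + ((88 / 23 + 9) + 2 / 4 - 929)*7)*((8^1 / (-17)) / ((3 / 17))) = 63469322 / 3243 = 19571.18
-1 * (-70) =70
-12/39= -4/13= -0.31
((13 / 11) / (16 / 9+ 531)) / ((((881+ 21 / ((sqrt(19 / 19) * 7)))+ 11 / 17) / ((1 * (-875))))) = -5525 / 2518197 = -0.00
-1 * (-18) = 18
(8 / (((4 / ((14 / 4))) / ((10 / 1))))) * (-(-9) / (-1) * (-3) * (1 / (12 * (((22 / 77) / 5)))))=2756.25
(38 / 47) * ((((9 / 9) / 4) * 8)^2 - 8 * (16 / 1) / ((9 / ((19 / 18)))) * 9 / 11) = -31160 / 4653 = -6.70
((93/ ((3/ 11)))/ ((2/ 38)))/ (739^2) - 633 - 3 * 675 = -1451583139/ 546121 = -2657.99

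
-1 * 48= -48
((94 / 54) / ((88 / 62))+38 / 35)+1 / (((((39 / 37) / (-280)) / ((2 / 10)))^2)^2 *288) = 27665.87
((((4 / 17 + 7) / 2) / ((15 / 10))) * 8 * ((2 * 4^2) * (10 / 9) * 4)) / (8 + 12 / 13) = 307.52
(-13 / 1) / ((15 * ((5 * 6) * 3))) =-0.01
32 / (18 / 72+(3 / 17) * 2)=2176 / 41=53.07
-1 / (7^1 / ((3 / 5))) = -3 / 35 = -0.09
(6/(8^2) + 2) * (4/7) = 67/56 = 1.20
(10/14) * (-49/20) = -7/4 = -1.75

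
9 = 9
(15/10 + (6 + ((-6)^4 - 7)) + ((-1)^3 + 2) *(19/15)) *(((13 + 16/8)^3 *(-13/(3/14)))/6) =-88572575/2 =-44286287.50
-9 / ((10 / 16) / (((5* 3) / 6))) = -36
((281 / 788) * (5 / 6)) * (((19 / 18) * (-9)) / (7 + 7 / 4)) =-5339 / 16548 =-0.32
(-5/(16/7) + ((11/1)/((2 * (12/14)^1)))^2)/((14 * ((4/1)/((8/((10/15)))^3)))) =1203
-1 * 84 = -84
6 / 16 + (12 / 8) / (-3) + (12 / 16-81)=-80.38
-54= -54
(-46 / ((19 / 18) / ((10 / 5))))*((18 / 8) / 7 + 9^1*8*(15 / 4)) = -3133566 / 133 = -23560.65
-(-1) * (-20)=-20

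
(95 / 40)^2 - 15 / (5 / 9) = -1367 / 64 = -21.36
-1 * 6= -6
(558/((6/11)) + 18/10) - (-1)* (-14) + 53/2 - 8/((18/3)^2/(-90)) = 10573/10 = 1057.30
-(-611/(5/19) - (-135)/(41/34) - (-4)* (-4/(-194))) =43941203/19885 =2209.77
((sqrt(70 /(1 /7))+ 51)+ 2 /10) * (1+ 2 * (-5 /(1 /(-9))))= 637 * sqrt(10)+ 23296 /5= 6673.57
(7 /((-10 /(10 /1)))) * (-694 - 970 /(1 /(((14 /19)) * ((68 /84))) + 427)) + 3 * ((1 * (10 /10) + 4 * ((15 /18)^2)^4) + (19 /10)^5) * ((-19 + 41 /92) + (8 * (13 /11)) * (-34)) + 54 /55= -524362586161871551 /23460386400000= -22350.98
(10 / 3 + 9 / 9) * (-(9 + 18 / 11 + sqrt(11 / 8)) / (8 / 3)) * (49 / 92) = -74529 / 8096- 637 * sqrt(22) / 2944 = -10.22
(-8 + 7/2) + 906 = 1803/2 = 901.50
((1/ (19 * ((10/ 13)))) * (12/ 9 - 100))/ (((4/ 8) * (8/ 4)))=-1924/ 285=-6.75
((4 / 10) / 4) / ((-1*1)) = -1 / 10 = -0.10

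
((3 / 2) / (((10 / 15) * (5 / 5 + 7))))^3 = 729 / 32768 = 0.02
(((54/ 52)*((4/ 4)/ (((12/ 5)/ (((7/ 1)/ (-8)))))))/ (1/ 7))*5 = -13.25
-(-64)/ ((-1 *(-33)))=64/ 33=1.94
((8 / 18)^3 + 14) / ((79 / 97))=12610 / 729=17.30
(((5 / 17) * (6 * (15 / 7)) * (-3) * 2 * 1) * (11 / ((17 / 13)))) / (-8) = 96525 / 4046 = 23.86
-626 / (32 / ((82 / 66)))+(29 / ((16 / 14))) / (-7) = -14747 / 528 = -27.93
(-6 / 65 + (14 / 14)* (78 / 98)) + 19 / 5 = 14344 / 3185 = 4.50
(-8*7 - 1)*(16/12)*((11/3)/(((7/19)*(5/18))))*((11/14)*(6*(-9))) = 28305288/245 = 115531.79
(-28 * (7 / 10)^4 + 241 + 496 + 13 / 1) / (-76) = -1858193 / 190000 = -9.78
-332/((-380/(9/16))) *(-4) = -747/380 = -1.97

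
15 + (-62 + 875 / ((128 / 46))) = 267.45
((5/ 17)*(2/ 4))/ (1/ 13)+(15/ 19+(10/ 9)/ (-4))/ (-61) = 337520/ 177327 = 1.90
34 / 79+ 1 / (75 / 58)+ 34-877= -4987643 / 5925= -841.80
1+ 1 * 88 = 89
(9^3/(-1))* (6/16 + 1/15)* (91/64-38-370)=335124459/2560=130907.99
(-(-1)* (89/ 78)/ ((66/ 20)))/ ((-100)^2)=89/ 2574000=0.00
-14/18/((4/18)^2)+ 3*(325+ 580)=10797/4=2699.25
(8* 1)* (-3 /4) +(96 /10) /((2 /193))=4602 /5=920.40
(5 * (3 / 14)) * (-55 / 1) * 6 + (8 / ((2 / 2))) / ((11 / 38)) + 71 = -19630 / 77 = -254.94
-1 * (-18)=18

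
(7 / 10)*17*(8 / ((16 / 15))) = 357 / 4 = 89.25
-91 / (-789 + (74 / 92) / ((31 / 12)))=64883 / 562335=0.12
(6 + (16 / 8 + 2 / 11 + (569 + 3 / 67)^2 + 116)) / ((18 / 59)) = 1061790.68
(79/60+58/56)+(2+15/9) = 632/105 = 6.02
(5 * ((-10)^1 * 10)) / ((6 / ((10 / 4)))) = -625 / 3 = -208.33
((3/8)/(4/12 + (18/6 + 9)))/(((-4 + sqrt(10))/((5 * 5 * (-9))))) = 8.17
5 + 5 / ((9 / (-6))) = 5 / 3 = 1.67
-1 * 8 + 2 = -6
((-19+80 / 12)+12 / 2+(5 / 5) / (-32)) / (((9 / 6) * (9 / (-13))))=7943 / 1296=6.13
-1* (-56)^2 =-3136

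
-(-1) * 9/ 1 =9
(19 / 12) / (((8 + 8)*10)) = 19 / 1920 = 0.01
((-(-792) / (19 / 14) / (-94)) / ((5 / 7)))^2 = 1506060864 / 19936225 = 75.54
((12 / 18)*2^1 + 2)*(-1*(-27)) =90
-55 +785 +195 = 925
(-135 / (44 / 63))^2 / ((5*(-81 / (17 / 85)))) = -35721 / 1936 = -18.45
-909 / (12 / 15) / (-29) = 4545 / 116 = 39.18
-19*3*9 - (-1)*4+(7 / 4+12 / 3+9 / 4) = -501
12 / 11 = 1.09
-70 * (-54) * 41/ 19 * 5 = 774900/ 19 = 40784.21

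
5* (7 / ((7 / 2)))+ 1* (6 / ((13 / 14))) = 214 / 13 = 16.46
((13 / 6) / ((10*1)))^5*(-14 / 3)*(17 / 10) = -44183867 / 11664000000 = -0.00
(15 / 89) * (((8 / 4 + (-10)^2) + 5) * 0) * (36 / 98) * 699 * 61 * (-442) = 0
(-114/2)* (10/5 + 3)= -285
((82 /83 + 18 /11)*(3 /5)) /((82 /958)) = 3443052 /187165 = 18.40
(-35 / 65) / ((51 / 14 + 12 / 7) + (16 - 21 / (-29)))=-0.02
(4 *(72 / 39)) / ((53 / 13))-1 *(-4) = 308 / 53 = 5.81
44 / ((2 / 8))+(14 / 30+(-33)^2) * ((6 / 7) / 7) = 75804 / 245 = 309.40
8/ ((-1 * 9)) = -0.89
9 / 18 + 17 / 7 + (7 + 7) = 237 / 14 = 16.93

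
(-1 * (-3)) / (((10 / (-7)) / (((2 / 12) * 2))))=-7 / 10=-0.70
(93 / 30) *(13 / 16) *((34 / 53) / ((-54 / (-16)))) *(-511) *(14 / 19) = -24506027 / 135945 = -180.26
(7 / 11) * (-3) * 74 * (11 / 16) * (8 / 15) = -259 / 5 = -51.80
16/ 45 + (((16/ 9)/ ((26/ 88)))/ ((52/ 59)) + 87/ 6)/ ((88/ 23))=7936759/ 1338480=5.93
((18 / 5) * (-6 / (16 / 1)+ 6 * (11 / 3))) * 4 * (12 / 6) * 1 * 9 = 28026 / 5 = 5605.20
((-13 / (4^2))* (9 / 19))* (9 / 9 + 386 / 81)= -6071 / 2736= -2.22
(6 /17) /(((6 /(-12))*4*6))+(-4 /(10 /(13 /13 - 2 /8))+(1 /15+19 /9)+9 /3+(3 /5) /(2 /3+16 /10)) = 7823 /1530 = 5.11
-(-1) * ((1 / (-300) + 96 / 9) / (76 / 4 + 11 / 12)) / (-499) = -3199 / 2981525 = -0.00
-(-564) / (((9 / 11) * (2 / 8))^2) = 363968 / 27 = 13480.30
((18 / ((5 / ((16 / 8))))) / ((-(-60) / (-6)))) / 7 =-18 / 175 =-0.10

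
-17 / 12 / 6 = -17 / 72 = -0.24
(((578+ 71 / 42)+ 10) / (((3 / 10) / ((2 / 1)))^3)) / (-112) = -6191750 / 3969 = -1560.03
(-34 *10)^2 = 115600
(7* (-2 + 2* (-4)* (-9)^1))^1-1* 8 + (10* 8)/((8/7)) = 552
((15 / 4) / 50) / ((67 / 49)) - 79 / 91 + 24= 5654777 / 243880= 23.19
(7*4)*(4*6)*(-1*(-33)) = 22176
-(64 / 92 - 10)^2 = -45796 / 529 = -86.57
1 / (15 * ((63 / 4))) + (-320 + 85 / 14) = -593317 / 1890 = -313.92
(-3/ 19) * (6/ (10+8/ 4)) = -3/ 38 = -0.08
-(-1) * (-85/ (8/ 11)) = -935/ 8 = -116.88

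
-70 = -70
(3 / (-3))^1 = -1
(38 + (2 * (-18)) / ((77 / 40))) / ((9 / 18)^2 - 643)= -5944 / 197967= -0.03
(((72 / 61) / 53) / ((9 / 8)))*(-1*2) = -128 / 3233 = -0.04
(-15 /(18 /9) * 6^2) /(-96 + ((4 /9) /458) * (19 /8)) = 445176 /158281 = 2.81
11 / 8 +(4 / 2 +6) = 75 / 8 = 9.38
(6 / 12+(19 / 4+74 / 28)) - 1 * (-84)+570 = 18533 / 28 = 661.89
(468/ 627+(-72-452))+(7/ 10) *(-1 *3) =-1097989/ 2090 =-525.35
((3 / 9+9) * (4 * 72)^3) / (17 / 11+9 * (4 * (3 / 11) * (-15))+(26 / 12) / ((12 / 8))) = -5518098432 / 3571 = -1545252.99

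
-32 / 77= -0.42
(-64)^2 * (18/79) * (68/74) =2506752/2923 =857.60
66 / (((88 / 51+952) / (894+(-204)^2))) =7154433 / 2432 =2941.79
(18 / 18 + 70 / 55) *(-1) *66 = -150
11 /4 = 2.75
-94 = -94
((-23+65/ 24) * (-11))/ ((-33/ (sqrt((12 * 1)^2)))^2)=974/ 33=29.52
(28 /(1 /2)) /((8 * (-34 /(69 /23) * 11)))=-21 /374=-0.06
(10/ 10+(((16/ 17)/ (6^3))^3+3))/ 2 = 193405162/ 96702579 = 2.00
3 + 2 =5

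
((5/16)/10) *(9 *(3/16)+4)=91/512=0.18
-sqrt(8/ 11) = -2*sqrt(22)/ 11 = -0.85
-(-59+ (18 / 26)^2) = 9890 / 169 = 58.52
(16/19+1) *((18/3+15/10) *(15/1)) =7875/38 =207.24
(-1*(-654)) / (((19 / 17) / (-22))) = -244596 / 19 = -12873.47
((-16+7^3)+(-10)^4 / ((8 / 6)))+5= 7832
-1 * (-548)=548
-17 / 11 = -1.55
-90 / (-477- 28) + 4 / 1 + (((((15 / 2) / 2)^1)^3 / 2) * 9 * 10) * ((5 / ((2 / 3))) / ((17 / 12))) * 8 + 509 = 693796383 / 6868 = 101018.69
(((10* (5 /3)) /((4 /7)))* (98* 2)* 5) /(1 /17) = 1457750 /3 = 485916.67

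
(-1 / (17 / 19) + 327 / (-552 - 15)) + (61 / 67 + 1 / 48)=-2628323 / 3444336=-0.76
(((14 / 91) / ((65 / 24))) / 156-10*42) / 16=-288356 / 10985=-26.25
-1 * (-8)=8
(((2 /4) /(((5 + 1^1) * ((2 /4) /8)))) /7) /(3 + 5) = 1 /42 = 0.02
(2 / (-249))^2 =4 / 62001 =0.00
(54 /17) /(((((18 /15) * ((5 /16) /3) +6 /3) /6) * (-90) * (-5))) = 0.02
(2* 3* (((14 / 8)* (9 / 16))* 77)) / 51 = 4851 / 544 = 8.92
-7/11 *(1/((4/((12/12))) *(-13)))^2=-7/29744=-0.00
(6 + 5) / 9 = 11 / 9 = 1.22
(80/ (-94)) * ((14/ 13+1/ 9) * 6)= -11120/ 1833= -6.07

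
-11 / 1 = -11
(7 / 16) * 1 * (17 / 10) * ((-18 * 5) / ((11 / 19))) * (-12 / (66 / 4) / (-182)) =-2907 / 6292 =-0.46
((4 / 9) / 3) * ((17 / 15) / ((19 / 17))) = 1156 / 7695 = 0.15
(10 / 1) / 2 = 5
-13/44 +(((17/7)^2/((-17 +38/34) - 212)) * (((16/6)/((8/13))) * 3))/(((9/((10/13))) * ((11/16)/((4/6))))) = -36458783/112756644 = -0.32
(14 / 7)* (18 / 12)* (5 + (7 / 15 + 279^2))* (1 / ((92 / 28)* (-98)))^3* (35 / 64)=-1167697 / 305245696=-0.00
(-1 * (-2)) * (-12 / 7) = -24 / 7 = -3.43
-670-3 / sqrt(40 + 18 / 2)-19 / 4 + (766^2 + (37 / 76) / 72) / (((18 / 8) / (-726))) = -679874262577 / 3591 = -189327280.03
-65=-65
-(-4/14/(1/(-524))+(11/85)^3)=-643612317/4298875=-149.72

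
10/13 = 0.77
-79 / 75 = -1.05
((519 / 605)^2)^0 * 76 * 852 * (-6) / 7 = -388512 / 7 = -55501.71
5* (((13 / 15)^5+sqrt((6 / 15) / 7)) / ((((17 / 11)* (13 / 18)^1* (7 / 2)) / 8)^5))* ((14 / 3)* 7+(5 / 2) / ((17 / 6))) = 181992972920203247616* sqrt(70) / 1054383327239848333+748942275391782912 / 253550076364375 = 4397.95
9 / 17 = 0.53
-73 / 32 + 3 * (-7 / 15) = -589 / 160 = -3.68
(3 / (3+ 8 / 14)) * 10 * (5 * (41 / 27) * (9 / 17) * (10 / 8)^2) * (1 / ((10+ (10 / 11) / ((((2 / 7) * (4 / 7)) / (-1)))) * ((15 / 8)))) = 12628 / 1989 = 6.35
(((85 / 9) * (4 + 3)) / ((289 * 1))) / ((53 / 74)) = 2590 / 8109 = 0.32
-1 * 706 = -706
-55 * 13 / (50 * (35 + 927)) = -11 / 740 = -0.01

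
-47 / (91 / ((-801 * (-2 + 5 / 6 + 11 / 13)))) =-313725 / 2366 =-132.60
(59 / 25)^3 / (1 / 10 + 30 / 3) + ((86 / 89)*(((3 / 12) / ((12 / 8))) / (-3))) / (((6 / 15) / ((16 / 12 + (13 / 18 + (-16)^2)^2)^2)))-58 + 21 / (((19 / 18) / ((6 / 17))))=-9994794308230026602805757 / 17144564190300000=-582971616.97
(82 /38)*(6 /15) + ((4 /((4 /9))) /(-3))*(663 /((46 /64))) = -6044674 /2185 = -2766.44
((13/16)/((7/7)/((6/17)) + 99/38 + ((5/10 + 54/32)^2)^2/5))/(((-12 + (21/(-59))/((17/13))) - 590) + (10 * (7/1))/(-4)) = -2029494272/15508995192985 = -0.00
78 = 78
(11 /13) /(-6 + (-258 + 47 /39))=-33 /10249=-0.00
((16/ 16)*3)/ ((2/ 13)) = 19.50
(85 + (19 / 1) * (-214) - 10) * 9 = -35919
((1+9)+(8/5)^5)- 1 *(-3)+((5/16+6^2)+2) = 3089913/50000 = 61.80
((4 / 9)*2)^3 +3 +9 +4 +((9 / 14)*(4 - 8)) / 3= 80858 / 5103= 15.85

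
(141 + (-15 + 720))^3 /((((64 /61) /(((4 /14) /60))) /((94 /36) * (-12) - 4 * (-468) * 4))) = 1147557383991 /56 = 20492096142.70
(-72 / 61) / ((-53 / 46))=3312 / 3233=1.02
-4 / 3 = -1.33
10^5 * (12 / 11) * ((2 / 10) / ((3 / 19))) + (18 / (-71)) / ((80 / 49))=138181.66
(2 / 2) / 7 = 1 / 7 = 0.14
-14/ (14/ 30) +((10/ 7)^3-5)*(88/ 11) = -16010/ 343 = -46.68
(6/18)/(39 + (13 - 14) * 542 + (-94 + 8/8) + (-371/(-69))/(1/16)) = -23/35188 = -0.00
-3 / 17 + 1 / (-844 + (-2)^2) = -2537 / 14280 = -0.18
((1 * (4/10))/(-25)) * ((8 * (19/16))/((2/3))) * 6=-171/125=-1.37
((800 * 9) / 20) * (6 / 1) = 2160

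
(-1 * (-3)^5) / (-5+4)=-243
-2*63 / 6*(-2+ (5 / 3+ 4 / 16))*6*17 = 357 / 2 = 178.50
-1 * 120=-120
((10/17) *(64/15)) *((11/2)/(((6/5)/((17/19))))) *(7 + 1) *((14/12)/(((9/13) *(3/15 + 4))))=457600/13851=33.04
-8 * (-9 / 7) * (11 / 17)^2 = 8712 / 2023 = 4.31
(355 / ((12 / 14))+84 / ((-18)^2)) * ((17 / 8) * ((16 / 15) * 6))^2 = 51740248 / 675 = 76652.22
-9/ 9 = -1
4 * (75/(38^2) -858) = -1238877/361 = -3431.79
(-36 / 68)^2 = 81 / 289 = 0.28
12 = 12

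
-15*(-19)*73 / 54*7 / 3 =48545 / 54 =898.98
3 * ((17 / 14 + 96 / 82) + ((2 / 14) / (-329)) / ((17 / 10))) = 22967991 / 3210382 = 7.15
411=411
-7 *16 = -112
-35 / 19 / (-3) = 0.61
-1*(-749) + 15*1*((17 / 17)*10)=899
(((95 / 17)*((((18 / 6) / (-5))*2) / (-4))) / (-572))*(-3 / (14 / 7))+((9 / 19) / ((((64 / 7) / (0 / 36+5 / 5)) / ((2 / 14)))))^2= 16000047 / 3594612736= 0.00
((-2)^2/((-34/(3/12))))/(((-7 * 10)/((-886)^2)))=196249/595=329.83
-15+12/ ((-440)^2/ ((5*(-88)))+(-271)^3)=-99514759/ 6634317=-15.00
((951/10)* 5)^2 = 904401/4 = 226100.25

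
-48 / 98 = -24 / 49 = -0.49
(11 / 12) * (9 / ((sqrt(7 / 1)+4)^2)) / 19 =253 / 2052 -22 * sqrt(7) / 513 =0.01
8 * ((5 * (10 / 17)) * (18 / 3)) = 2400 / 17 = 141.18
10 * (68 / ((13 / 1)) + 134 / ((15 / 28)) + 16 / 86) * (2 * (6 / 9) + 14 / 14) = 29999032 / 5031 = 5962.84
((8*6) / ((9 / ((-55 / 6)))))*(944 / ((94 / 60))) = -4153600 / 141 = -29458.16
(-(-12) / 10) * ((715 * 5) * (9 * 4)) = 154440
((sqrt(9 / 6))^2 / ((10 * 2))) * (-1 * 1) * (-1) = 3 / 40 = 0.08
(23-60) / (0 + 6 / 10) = -185 / 3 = -61.67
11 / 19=0.58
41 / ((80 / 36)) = 369 / 20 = 18.45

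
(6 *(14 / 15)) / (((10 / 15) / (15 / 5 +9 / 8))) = 693 / 20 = 34.65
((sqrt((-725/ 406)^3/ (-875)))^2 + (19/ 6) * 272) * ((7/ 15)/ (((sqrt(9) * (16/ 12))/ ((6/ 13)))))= 49633847/ 1070160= 46.38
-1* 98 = -98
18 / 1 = 18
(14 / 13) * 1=14 / 13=1.08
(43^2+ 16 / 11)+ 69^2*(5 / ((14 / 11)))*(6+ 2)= 11664105 / 77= 151481.88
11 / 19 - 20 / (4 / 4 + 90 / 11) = -3069 / 1919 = -1.60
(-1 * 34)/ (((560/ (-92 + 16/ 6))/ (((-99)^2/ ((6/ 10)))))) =1240371/ 14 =88597.93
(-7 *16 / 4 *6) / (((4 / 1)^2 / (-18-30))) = 504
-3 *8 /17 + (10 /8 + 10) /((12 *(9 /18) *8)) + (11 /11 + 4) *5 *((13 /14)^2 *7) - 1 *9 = 140.72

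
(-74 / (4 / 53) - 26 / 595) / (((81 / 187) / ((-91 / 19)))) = 2927353 / 270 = 10842.05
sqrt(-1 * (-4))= 2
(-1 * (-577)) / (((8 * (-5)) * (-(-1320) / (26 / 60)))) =-7501 / 1584000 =-0.00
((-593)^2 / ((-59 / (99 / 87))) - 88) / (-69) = 11754985 / 118059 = 99.57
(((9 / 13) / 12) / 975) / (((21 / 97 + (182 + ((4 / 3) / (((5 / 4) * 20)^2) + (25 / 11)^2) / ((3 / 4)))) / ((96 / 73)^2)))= 6084460800 / 11243933388522367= 0.00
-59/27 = -2.19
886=886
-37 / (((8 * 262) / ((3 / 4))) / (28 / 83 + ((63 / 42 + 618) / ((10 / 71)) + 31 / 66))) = -8916678137 / 153091840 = -58.24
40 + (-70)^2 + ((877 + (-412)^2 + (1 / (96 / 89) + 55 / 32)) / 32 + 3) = 10274.99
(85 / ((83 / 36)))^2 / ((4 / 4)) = 9363600 / 6889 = 1359.21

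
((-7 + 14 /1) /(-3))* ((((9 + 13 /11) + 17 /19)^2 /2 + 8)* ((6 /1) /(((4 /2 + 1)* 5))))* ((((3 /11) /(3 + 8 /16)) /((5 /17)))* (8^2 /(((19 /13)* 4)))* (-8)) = 342744253696 /228233225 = 1501.73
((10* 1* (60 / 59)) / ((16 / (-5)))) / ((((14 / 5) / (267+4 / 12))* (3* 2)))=-250625 / 4956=-50.57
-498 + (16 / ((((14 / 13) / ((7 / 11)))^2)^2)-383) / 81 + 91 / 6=-1156362263 / 2371842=-487.54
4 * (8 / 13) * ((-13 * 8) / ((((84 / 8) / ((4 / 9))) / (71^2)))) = -10323968 / 189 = -54624.17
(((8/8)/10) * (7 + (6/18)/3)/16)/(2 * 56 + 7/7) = 2/5085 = 0.00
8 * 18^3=46656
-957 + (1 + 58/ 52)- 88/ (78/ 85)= -81961/ 78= -1050.78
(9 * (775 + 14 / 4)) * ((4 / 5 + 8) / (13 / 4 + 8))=137016 / 25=5480.64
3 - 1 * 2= 1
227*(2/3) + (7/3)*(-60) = 34/3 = 11.33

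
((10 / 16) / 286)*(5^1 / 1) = 25 / 2288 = 0.01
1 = 1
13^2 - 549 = -380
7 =7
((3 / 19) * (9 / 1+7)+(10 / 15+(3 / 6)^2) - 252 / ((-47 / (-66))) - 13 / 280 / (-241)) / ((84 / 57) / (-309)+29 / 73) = -476330199237317 / 533503965400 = -892.83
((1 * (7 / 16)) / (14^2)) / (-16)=-1 / 7168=-0.00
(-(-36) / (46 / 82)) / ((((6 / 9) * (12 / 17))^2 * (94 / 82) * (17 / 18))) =2314737 / 8648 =267.66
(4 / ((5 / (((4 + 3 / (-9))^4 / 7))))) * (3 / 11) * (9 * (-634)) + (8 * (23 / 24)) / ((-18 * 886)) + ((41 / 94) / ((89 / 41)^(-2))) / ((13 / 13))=-103725965462701 / 3226838580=-32144.76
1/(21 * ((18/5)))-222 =-83911/378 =-221.99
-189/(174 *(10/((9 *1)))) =-567/580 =-0.98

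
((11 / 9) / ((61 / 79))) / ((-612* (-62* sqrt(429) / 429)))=869* sqrt(429) / 20831256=0.00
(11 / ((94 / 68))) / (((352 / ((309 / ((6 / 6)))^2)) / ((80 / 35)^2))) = 25970832 / 2303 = 11276.96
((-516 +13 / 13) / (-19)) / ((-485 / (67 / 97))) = -6901 / 178771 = -0.04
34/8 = 17/4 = 4.25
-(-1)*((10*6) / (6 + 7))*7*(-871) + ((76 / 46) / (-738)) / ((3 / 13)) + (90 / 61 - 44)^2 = -2494672347031 / 94740381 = -26331.67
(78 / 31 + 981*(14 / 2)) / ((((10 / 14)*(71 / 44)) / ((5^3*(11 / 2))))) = 9018644250 / 2201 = 4097521.24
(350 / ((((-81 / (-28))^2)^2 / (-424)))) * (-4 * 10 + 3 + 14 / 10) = 3247252234240 / 43046721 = 75435.53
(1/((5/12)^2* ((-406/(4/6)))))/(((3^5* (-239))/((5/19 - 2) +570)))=57584/622230525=0.00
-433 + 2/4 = -865/2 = -432.50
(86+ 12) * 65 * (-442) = -2815540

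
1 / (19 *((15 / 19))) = 1 / 15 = 0.07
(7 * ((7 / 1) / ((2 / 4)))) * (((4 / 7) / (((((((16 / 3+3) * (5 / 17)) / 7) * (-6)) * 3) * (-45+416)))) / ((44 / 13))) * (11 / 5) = -1547 / 99375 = -0.02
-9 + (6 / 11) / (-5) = -501 / 55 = -9.11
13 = 13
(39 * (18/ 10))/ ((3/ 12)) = 1404/ 5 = 280.80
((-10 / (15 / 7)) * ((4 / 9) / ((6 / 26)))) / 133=-0.07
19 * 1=19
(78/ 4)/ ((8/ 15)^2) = 8775/ 128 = 68.55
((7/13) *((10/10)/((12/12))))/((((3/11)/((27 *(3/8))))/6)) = 6237/52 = 119.94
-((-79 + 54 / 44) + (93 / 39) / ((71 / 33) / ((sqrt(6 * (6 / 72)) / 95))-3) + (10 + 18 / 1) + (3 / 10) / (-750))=1618890030701857 / 32525439017500-6900135 * sqrt(2) / 1182743237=49.76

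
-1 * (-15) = 15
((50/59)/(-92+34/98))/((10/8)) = -1960/264969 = -0.01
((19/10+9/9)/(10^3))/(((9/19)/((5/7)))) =551/126000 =0.00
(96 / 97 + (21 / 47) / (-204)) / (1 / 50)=7653425 / 155006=49.38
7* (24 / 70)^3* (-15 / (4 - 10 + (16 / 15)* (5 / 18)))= 69984 / 94325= 0.74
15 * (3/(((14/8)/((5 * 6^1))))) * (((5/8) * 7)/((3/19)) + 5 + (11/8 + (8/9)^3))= 5071750/189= 26834.66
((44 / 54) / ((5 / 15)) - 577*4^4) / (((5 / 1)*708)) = -664693 / 15930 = -41.73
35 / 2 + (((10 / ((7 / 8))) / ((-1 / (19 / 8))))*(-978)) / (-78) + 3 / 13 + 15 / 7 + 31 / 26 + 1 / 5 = -145174 / 455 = -319.06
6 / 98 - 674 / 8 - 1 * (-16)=-13365 / 196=-68.19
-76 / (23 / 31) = -2356 / 23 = -102.43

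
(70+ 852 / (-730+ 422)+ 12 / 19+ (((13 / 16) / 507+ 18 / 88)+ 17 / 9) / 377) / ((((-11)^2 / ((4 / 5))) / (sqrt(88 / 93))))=70076942281 * sqrt(2046) / 7261725981510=0.44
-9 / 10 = -0.90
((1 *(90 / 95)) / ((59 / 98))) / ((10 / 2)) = 1764 / 5605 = 0.31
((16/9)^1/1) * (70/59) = 1120/531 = 2.11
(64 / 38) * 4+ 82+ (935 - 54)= 18425 / 19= 969.74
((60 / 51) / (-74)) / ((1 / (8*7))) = -560 / 629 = -0.89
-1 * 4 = -4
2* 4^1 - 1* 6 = 2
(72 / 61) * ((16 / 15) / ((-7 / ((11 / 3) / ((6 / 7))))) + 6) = 5776 / 915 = 6.31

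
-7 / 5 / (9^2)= -7 / 405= -0.02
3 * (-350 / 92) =-11.41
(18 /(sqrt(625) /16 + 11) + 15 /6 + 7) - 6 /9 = 4127 /402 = 10.27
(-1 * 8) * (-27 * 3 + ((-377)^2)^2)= -161605220480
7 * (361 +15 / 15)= 2534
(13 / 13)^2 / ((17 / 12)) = 12 / 17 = 0.71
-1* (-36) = 36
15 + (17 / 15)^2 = 3664 / 225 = 16.28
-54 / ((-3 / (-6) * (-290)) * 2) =27 / 145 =0.19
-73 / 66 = -1.11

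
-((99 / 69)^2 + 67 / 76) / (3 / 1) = -118207 / 120612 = -0.98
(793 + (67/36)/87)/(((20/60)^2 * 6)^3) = 2483743/928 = 2676.45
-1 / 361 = -0.00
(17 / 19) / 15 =17 / 285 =0.06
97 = 97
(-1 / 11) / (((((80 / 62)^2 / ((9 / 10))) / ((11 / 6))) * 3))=-961 / 32000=-0.03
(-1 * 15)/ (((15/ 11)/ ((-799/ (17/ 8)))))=4136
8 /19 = 0.42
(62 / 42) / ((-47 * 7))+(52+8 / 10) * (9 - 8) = 1823821 / 34545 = 52.80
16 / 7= 2.29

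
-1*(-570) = 570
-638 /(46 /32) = -10208 /23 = -443.83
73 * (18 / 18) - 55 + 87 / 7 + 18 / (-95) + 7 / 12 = 245963 / 7980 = 30.82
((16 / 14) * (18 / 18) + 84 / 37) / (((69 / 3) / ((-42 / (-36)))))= 442 / 2553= 0.17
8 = 8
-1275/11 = -115.91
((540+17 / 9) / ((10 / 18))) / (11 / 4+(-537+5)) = -19508 / 10585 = -1.84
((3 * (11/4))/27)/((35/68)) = 0.59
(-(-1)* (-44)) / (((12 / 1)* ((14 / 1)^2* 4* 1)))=-11 / 2352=-0.00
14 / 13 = 1.08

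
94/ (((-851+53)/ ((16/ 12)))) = -188/ 1197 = -0.16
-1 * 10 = -10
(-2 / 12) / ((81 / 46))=-23 / 243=-0.09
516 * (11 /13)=436.62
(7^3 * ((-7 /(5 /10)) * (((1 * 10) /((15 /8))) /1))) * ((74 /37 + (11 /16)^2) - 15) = 2566669 /8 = 320833.62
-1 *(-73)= 73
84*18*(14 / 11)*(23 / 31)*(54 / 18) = 1460592 / 341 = 4283.26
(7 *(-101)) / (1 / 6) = -4242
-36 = -36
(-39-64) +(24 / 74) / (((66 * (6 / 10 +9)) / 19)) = -1006009 / 9768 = -102.99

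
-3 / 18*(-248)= 41.33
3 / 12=1 / 4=0.25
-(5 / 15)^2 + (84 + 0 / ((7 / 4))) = 755 / 9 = 83.89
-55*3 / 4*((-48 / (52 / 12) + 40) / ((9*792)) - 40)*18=2316365 / 78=29696.99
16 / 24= 2 / 3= 0.67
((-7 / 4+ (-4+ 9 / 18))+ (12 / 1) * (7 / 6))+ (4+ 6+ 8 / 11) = 857 / 44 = 19.48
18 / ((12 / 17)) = 51 / 2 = 25.50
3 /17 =0.18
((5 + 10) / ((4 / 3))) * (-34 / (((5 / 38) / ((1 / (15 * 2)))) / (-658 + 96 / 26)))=4121157 / 65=63402.42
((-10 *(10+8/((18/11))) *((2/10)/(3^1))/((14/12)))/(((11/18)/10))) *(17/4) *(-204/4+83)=-1457920/77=-18934.03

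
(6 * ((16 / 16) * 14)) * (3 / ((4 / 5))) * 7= 2205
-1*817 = -817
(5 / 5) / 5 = 1 / 5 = 0.20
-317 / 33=-9.61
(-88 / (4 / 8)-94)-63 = -333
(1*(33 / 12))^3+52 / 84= 28783 / 1344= 21.42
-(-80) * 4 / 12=80 / 3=26.67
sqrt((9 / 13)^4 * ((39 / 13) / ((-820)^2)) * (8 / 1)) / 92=0.00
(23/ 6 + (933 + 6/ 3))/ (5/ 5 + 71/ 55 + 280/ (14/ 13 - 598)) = 30052055/ 58317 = 515.32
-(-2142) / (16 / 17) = 18207 / 8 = 2275.88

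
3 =3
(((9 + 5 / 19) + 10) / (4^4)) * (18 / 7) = 1647 / 8512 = 0.19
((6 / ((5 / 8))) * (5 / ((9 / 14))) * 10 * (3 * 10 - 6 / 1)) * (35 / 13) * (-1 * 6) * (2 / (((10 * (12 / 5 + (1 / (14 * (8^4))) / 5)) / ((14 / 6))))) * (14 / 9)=-7049366732800 / 80511093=-87557.71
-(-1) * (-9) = -9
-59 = -59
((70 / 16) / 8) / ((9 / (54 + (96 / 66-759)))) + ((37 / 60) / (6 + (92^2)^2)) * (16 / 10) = -42.75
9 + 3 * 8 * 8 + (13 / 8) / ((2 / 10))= 209.12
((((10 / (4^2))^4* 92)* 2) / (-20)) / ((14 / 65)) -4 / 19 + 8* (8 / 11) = -5453291 / 5992448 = -0.91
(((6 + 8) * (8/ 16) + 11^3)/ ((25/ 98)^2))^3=2121899421750662711808/ 244140625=8691300031490.71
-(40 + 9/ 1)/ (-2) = 49/ 2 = 24.50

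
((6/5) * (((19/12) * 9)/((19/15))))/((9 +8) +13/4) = 2/3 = 0.67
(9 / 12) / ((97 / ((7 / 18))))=7 / 2328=0.00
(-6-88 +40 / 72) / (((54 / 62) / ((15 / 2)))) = -130355 / 162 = -804.66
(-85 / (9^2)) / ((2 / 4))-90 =-7460 / 81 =-92.10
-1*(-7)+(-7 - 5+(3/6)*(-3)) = -6.50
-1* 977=-977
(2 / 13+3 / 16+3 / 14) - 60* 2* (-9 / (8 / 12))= 2359529 / 1456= 1620.56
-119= -119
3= 3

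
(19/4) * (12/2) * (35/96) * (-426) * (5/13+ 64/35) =-4075329/416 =-9796.46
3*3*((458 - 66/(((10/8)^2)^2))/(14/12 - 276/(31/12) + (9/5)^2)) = -37.87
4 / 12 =1 / 3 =0.33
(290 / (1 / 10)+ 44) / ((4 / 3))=2208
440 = 440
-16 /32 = -1 /2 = -0.50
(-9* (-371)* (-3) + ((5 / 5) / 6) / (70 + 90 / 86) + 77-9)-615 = -193638077 / 18330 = -10564.00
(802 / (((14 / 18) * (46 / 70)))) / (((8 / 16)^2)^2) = 577440 / 23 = 25106.09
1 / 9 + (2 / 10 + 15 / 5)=149 / 45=3.31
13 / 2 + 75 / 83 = 1229 / 166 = 7.40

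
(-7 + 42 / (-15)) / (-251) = 49 / 1255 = 0.04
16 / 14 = 8 / 7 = 1.14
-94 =-94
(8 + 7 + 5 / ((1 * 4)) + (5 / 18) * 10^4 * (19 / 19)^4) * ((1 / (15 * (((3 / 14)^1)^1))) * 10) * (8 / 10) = 563276 / 81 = 6954.02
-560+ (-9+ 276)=-293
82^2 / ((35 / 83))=558092 / 35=15945.49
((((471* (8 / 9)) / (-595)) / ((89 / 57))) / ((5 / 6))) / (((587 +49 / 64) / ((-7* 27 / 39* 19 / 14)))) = 261167616 / 43160178425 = 0.01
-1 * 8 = -8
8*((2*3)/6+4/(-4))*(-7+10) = 0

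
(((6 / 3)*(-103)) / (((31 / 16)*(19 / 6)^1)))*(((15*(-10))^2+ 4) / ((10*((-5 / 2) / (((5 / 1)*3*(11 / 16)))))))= 917893152 / 2945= 311678.49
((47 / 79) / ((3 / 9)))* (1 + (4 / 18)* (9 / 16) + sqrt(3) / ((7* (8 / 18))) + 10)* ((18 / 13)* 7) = 11421* sqrt(3) / 2054 + 790587 / 4108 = 202.08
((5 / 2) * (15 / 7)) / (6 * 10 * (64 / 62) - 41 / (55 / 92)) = -127875 / 158648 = -0.81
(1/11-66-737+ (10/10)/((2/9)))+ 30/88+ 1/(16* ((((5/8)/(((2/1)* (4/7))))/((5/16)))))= -122897/154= -798.03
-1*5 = -5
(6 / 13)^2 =36 / 169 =0.21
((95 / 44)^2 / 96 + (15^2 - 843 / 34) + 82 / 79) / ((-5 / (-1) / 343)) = 13808.66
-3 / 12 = -1 / 4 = -0.25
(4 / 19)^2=16 / 361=0.04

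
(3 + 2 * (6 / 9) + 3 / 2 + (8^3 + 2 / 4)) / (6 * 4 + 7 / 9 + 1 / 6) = 20.78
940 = 940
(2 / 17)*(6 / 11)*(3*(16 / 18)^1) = 32 / 187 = 0.17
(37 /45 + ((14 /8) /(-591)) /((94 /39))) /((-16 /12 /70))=-19155983 /444432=-43.10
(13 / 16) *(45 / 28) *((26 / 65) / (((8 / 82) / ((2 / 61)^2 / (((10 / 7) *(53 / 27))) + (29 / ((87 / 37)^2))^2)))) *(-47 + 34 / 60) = -196019274228703601 / 28659939782400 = -6839.49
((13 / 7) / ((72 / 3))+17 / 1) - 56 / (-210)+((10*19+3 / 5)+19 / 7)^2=1099200059 / 29400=37387.76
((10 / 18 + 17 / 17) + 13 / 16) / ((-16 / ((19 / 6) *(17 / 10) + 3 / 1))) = -171523 / 138240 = -1.24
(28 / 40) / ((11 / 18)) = 1.15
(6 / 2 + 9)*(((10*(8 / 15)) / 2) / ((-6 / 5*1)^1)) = -80 / 3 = -26.67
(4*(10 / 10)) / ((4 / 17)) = 17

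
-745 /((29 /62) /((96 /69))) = -1478080 /667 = -2216.01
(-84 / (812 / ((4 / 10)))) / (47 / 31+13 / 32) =-5952 / 276515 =-0.02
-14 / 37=-0.38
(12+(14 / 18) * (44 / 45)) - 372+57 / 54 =-290129 / 810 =-358.18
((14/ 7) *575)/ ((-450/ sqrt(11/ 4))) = -4.24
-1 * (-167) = 167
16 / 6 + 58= 182 / 3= 60.67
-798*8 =-6384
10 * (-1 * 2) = -20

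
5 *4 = 20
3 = 3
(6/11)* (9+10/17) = 978/187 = 5.23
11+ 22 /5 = 77 /5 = 15.40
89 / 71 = 1.25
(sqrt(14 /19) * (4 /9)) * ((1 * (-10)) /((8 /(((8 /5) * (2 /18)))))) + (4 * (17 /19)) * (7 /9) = 476 /171- 8 * sqrt(266) /1539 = 2.70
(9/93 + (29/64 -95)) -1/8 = -187637/1984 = -94.58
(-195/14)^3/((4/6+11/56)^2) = -21354840/5887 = -3627.46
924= 924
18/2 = 9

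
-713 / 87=-8.20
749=749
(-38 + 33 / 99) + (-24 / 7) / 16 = -1591 / 42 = -37.88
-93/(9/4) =-124/3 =-41.33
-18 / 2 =-9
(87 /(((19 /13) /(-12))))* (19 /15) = -4524 /5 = -904.80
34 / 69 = 0.49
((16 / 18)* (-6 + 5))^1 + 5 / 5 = 1 / 9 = 0.11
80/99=0.81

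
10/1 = 10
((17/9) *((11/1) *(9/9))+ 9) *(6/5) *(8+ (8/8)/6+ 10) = 29212/45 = 649.16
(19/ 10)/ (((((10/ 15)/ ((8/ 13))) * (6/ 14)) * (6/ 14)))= 1862/ 195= 9.55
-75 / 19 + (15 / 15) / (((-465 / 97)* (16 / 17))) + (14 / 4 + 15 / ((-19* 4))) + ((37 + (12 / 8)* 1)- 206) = -23800271 / 141360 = -168.37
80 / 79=1.01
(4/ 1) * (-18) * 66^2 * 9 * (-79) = 222992352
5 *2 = 10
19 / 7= 2.71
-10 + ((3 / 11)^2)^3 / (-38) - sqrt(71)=-673193909 / 67319318 - sqrt(71)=-18.43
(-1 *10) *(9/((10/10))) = -90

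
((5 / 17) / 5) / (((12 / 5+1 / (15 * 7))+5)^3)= 1157625 / 8005486184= 0.00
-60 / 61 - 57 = -3537 / 61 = -57.98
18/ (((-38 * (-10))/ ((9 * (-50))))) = -405/ 19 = -21.32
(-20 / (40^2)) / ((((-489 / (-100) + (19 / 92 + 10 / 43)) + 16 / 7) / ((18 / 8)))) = -311535 / 84347552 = -0.00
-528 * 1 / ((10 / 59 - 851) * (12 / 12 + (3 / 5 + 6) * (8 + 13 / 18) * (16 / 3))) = 467280 / 231936113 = 0.00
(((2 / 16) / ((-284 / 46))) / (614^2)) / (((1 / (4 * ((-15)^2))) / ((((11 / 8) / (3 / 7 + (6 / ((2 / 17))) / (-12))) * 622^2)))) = 38540900475 / 5728077224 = 6.73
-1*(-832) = 832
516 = 516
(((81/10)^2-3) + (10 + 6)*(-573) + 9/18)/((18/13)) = -11836357/1800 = -6575.75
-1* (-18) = 18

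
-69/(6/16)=-184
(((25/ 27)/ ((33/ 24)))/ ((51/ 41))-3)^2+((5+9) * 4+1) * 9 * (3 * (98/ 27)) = 1282991859955/ 229431609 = 5592.04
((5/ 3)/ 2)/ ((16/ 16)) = 0.83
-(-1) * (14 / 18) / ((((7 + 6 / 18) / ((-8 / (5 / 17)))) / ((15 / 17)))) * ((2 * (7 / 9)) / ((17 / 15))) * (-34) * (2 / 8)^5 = 245 / 2112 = 0.12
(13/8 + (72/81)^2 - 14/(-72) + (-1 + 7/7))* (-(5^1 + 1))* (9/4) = -1691/48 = -35.23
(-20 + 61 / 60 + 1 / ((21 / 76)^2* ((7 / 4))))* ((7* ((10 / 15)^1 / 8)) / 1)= -709951 / 105840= -6.71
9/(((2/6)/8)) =216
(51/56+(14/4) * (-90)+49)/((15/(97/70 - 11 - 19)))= 5946907/11760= 505.69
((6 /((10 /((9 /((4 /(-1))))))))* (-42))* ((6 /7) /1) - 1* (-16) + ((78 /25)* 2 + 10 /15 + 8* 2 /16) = 5438 /75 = 72.51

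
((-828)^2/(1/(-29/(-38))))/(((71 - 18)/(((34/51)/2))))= 3313656/1007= 3290.62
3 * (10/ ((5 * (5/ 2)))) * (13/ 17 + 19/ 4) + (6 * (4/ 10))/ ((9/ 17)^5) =70.94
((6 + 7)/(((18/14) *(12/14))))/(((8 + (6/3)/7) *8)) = 4459/25056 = 0.18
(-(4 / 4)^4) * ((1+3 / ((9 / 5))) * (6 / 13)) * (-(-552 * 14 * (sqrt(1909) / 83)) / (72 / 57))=-97888 * sqrt(1909) / 1079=-3963.79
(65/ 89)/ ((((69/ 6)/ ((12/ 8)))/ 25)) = 4875/ 2047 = 2.38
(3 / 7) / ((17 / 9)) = 27 / 119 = 0.23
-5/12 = -0.42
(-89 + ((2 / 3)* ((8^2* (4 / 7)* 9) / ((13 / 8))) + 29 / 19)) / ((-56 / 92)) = -945645 / 12103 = -78.13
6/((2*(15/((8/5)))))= 0.32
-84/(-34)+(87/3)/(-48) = 1523/816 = 1.87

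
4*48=192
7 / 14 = 1 / 2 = 0.50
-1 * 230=-230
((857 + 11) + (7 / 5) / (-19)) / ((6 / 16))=659624 / 285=2314.47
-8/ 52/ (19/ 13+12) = -2/ 175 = -0.01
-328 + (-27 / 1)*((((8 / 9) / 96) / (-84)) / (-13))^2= -168967378945 / 515144448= -328.00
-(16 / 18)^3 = -512 / 729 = -0.70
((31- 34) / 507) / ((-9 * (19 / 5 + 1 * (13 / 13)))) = 5 / 36504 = 0.00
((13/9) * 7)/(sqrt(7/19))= 13 * sqrt(133)/9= 16.66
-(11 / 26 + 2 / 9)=-151 / 234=-0.65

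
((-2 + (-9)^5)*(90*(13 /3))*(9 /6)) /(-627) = 11514945 /209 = 55095.43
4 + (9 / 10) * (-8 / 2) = 2 / 5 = 0.40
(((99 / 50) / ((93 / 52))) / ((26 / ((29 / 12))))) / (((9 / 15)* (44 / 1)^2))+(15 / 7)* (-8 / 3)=-13094197 / 2291520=-5.71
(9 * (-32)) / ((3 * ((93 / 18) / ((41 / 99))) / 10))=-26240 / 341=-76.95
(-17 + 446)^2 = 184041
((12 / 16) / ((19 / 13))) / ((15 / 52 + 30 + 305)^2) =26364 / 5775605275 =0.00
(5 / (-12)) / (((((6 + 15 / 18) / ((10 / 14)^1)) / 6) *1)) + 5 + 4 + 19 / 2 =18.24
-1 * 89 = -89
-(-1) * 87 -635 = -548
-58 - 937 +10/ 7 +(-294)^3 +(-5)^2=-177892068/ 7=-25413152.57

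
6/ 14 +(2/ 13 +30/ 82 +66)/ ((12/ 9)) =750951/ 14924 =50.32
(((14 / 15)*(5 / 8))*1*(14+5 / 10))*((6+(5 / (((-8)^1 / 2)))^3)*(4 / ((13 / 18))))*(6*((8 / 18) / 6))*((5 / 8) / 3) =262885 / 14976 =17.55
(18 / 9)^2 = 4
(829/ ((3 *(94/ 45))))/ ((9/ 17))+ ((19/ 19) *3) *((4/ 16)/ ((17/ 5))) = 2397925/ 9588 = 250.10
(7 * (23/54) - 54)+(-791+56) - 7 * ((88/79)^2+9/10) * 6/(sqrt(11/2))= -42445/54 - 2805789 * sqrt(22)/343255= -824.36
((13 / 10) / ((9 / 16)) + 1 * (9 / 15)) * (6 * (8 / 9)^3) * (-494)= -6060.09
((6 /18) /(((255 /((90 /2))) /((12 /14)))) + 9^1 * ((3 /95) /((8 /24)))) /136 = 10209 /1537480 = 0.01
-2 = -2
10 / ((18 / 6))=10 / 3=3.33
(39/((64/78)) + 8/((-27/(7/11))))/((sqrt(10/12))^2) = 56.81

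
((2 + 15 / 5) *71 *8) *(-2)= -5680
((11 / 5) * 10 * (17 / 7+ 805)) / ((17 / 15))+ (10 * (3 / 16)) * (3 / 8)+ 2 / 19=2268151537 / 144704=15674.42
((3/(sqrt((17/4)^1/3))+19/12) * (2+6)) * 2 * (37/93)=2812/279+1184 * sqrt(51)/527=26.12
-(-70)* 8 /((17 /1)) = 560 /17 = 32.94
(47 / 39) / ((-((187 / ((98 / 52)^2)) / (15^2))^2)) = -4572207793125 / 207739918672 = -22.01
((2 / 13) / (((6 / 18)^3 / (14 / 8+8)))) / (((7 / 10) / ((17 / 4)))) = 6885 / 28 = 245.89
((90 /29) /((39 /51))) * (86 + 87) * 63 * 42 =700369740 /377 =1857744.67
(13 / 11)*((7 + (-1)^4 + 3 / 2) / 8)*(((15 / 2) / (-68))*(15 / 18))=-6175 / 47872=-0.13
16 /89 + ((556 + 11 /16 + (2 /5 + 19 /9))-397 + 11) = 11110087 /64080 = 173.38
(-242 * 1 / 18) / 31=-121 / 279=-0.43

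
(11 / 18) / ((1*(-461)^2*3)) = 11 / 11476134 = 0.00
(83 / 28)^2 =6889 / 784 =8.79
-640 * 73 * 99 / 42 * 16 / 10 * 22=-27134976 / 7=-3876425.14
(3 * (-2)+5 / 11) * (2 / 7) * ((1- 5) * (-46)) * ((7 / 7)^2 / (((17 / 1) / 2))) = -44896 / 1309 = -34.30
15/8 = 1.88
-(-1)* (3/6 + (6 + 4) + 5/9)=199/18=11.06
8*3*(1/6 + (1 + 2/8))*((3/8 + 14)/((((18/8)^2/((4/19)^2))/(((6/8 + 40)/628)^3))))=8466610385/7242210637632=0.00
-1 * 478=-478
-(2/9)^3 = -8/729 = -0.01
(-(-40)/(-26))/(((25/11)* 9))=-44/585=-0.08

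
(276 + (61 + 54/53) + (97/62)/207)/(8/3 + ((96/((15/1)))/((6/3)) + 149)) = 2.18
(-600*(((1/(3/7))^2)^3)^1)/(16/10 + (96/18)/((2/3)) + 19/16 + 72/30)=-376476800/51273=-7342.59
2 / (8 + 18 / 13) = 13 / 61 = 0.21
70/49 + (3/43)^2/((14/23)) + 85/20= 294405/51772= 5.69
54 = 54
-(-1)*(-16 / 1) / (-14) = 8 / 7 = 1.14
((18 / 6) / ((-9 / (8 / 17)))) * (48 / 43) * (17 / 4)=-32 / 43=-0.74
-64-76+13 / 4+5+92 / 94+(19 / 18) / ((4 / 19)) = -125.76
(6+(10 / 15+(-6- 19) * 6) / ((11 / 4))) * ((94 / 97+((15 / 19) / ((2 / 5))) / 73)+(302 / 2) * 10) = -324040921367 / 4439787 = -72985.69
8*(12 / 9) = 32 / 3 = 10.67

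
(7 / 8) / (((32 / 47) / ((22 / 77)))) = 47 / 128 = 0.37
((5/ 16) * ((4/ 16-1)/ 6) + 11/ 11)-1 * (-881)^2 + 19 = -99346053/ 128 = -776141.04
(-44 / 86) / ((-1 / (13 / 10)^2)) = 1859 / 2150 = 0.86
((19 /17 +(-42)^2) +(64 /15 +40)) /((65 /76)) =35065868 /16575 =2115.59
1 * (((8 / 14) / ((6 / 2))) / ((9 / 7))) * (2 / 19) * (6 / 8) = 2 / 171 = 0.01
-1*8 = -8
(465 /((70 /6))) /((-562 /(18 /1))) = -2511 /1967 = -1.28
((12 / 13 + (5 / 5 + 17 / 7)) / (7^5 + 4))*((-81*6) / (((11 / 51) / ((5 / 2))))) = -2230740 / 1529801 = -1.46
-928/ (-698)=464/ 349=1.33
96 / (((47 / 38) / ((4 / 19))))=768 / 47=16.34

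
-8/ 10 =-4/ 5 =-0.80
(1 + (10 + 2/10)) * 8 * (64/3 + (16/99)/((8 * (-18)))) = 1911.37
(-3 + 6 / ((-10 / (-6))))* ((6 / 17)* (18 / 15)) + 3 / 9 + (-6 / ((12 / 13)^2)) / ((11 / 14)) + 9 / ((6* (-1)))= -553969 / 56100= -9.87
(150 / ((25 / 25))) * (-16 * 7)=-16800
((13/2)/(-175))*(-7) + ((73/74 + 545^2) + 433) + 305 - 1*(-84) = 275509628/925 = 297848.25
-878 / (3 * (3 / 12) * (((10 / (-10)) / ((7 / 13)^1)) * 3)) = 24584 / 117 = 210.12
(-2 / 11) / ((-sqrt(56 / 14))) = 1 / 11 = 0.09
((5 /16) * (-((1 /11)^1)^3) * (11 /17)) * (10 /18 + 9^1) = -215 /148104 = -0.00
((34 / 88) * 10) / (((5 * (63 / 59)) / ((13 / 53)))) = 13039 / 73458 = 0.18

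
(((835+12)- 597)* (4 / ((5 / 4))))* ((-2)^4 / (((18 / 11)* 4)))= 17600 / 9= 1955.56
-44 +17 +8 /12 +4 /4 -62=-262 /3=-87.33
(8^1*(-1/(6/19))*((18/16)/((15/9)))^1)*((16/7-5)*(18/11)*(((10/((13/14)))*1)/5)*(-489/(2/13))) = -28597698/55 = -519958.15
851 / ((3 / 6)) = 1702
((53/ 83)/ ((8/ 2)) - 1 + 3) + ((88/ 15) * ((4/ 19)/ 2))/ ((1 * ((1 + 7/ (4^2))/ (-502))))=-464625889/ 2176260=-213.50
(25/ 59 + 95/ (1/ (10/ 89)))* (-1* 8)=-466200/ 5251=-88.78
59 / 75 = 0.79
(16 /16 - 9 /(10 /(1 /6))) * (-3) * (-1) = 51 /20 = 2.55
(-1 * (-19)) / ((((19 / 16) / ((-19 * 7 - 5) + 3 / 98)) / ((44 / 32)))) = -148731 / 49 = -3035.33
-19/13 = -1.46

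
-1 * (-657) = 657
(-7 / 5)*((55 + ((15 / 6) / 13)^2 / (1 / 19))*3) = -158151 / 676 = -233.95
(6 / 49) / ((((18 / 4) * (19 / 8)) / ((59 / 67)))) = 1888 / 187131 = 0.01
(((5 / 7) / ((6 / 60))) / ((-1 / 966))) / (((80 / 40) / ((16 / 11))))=-55200 / 11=-5018.18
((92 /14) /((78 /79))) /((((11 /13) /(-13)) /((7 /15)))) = -23621 /495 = -47.72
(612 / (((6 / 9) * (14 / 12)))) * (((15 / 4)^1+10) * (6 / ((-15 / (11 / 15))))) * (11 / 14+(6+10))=-2610333 / 49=-53272.10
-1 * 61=-61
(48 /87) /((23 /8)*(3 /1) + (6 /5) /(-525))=112000 /1750411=0.06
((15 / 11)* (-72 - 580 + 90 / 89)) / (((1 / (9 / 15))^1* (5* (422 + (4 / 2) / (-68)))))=-17729028 / 70228565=-0.25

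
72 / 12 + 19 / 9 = 73 / 9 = 8.11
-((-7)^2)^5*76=-21468118924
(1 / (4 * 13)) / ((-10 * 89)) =-1 / 46280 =-0.00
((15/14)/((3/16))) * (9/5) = 72/7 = 10.29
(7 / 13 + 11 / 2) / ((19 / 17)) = 2669 / 494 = 5.40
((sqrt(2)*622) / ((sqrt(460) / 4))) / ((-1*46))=-622*sqrt(230) / 2645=-3.57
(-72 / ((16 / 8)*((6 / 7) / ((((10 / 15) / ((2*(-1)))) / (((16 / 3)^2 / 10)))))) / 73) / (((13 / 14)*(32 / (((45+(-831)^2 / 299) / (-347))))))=-97022205 / 6301542208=-0.02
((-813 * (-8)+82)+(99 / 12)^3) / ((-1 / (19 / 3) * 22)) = -8691379 / 4224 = -2057.62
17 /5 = 3.40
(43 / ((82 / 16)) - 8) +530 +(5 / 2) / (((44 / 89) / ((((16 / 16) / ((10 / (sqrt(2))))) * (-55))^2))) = 548631 / 656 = 836.33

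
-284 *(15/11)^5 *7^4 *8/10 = -414244530000/161051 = -2572132.62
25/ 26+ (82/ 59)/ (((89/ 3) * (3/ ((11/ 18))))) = 1193201/ 1228734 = 0.97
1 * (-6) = -6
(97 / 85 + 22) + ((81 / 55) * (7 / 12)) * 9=23093 / 748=30.87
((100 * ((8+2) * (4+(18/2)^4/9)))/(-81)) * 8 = -5864000/81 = -72395.06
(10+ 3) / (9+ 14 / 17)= 221 / 167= 1.32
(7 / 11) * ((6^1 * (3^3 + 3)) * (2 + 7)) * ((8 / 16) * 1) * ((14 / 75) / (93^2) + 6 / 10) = 16347198 / 52855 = 309.28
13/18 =0.72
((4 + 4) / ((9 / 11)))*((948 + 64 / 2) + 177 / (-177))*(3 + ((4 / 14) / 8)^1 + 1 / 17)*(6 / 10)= 10575158 / 595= 17773.37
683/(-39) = -683/39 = -17.51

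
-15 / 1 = -15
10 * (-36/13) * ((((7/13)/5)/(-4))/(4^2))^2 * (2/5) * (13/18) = -49/2163200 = -0.00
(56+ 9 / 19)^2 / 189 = 1151329 / 68229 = 16.87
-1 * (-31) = 31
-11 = -11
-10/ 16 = -5/ 8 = -0.62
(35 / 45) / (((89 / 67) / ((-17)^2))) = 135541 / 801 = 169.21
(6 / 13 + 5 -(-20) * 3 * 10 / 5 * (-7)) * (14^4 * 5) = -2083875920 / 13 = -160298147.69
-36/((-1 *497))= 36/497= 0.07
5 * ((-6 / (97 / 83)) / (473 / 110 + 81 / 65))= -323700 / 69937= -4.63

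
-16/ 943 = -0.02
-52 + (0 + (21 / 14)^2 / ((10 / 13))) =-1963 / 40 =-49.08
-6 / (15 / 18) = -36 / 5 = -7.20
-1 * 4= -4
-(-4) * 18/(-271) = -72/271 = -0.27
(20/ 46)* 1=10/ 23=0.43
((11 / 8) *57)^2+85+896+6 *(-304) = 339177 / 64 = 5299.64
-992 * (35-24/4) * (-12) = 345216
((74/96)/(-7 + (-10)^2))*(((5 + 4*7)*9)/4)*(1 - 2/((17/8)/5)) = -76923/33728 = -2.28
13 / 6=2.17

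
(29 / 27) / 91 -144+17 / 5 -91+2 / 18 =-2843696 / 12285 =-231.48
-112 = -112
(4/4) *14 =14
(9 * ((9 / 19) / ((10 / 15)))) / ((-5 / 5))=-243 / 38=-6.39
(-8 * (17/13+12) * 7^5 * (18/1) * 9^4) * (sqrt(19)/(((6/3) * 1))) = -1373532175512 * sqrt(19)/13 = -460545226827.57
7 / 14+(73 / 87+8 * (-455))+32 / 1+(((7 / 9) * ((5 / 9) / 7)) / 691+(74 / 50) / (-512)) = -74933615084083 / 20776435200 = -3606.66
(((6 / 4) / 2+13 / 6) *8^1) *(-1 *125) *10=-87500 / 3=-29166.67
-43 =-43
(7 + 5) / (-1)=-12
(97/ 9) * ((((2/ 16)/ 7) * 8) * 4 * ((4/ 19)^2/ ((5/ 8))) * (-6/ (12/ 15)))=-24832/ 7581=-3.28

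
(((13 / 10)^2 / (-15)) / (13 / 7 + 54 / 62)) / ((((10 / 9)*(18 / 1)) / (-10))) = 0.02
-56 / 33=-1.70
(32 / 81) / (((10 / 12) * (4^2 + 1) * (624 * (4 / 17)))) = 1 / 5265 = 0.00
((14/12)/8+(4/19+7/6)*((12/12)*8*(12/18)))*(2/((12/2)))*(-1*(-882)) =1004255/456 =2202.31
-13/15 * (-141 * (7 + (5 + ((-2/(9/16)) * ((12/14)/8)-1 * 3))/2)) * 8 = 801632/105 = 7634.59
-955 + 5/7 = -954.29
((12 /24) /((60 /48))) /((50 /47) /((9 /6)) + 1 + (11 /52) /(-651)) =0.23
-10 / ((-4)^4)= -5 / 128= -0.04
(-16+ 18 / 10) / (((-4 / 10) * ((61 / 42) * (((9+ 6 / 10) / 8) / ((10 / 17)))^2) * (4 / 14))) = 2174375 / 105774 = 20.56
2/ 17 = 0.12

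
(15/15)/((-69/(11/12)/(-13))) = 143/828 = 0.17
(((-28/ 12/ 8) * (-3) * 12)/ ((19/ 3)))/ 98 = 9/ 532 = 0.02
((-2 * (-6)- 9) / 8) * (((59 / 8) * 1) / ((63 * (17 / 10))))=295 / 11424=0.03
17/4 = 4.25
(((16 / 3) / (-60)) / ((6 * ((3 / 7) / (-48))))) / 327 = 224 / 44145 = 0.01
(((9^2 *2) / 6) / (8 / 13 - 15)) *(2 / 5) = -702 / 935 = -0.75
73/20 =3.65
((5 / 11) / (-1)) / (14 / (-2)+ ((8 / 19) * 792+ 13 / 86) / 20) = -163400 / 3480213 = -0.05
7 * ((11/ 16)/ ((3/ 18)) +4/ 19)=4613/ 152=30.35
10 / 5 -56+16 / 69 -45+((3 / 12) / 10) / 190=-51793931 / 524400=-98.77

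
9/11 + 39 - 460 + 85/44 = -1673/4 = -418.25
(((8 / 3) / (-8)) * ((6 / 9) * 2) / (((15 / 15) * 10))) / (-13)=2 / 585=0.00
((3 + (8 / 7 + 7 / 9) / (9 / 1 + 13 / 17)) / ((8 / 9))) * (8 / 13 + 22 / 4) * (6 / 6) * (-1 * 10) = -26577645 / 120848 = -219.93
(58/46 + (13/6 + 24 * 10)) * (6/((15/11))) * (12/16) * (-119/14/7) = -897413/920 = -975.45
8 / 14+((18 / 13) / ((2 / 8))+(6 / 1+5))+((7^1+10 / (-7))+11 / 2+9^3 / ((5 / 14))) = 1883137 / 910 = 2069.38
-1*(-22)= 22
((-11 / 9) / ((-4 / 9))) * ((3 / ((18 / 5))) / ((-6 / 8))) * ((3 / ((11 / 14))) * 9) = -105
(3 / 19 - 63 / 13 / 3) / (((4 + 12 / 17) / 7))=-1071 / 494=-2.17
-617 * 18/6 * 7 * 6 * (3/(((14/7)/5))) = -583065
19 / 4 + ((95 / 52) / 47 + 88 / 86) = 152702 / 26273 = 5.81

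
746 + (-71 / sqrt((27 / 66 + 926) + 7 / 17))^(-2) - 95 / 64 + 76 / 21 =948078005863 / 1266944448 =748.32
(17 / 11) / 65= 17 / 715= 0.02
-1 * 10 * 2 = -20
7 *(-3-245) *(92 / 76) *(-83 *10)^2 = -27506399200 / 19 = -1447705221.05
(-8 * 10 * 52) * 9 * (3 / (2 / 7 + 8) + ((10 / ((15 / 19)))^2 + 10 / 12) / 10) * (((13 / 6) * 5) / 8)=-72735065 / 87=-836035.23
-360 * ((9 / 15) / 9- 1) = 336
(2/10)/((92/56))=0.12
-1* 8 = -8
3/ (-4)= -3/ 4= -0.75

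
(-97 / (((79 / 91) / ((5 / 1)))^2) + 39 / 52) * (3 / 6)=-1608.46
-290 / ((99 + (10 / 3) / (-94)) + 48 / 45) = -2.90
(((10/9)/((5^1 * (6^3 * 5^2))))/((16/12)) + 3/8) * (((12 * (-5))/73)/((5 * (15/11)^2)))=-0.03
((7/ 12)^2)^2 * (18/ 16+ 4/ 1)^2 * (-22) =-44396891/ 663552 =-66.91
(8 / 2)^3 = 64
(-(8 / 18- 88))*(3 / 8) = 197 / 6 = 32.83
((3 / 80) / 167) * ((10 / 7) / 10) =3 / 93520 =0.00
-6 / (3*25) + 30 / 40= 67 / 100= 0.67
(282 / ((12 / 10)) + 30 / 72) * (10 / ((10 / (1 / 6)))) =2825 / 72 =39.24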